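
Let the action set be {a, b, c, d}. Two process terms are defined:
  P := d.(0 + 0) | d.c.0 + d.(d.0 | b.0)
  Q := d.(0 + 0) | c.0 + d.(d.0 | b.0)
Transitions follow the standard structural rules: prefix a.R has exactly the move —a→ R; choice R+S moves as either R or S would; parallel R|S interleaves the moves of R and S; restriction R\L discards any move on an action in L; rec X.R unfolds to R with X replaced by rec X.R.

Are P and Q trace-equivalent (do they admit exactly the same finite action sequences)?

NO — witness ⟨ddc⟩

LTS(P): 10 reachable states
  u0 = d.(0 + 0) | d.c.0 + d.(d.0 | b.0) → ··d··> u1, ··d··> u2, ··d··> u3
  u1 = (0 + 0) | d.c.0 → ··d··> u4
  u2 = d.(0 + 0) | c.0 → ··c··> u5, ··d··> u4
  u3 = d.0 | b.0 → ··b··> u6, ··d··> u7
  u4 = (0 + 0) | c.0 → ··c··> u8
  u5 = d.(0 + 0) | 0 → ··d··> u8
  u6 = d.0 | 0 → ··d··> u9
  u7 = 0 | b.0 → ··b··> u9
  u8 = (0 + 0) | 0 → deadlocked
  u9 = 0 | 0 → deadlocked
LTS(Q): 8 reachable states
  v0 = d.(0 + 0) | c.0 + d.(d.0 | b.0) → ··c··> v1, ··d··> v2, ··d··> v3
  v1 = d.(0 + 0) | 0 → ··d··> v4
  v2 = (0 + 0) | c.0 → ··c··> v4
  v3 = d.0 | b.0 → ··b··> v5, ··d··> v6
  v4 = (0 + 0) | 0 → deadlocked
  v5 = d.0 | 0 → ··d··> v7
  v6 = 0 | b.0 → ··b··> v7
  v7 = 0 | 0 → deadlocked
Executing ddc from P (initial set {u0}):
  step 1 (d): {u1, u2, u3}
  step 2 (d): {u4, u7}
  step 3 (c): {u8}
  — P admits the full trace.
Executing ddc from Q (initial set {v0}):
  step 1 (d): {v2, v3}
  step 2 (d): {v6}
  step 3 (c): ∅ (Q stuck)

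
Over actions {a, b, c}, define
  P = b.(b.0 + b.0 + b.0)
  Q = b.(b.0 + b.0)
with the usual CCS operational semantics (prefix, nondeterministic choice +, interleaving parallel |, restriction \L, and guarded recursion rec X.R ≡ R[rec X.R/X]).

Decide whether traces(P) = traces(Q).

LTS(P): 3 reachable states
  s0 = b.(b.0 + b.0 + b.0) → —b→ s1
  s1 = b.0 + b.0 + b.0 → —b→ s2
  s2 = 0 → stopped
LTS(Q): 3 reachable states
  t0 = b.(b.0 + b.0) → —b→ t1
  t1 = b.0 + b.0 → —b→ t2
  t2 = 0 → stopped
Coarsest stable partition (strong bisimilarity classes):
  B0 = {s0, t0}
  B1 = {s1, t1}
  B2 = {s2, t2}
s0 ∈ B0, t0 ∈ B0 → same block
Bisimilar ⇒ trace-equivalent.

trace-equivalent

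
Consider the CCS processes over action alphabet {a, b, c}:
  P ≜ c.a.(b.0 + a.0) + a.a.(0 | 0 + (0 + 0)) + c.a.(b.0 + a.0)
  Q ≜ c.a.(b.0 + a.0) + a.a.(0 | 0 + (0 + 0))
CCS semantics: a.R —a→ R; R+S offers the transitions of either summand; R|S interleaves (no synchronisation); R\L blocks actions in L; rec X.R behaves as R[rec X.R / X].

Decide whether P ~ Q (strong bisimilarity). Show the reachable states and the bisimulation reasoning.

Reachable graph of P (6 states):
  s0 = c.a.(b.0 + a.0) + a.a.(0 | 0 + (0 + 0)) + c.a.(b.0 + a.0) has moves =a=> s1, =c=> s2
  s1 = a.(0 | 0 + (0 + 0)) has moves =a=> s3
  s2 = a.(b.0 + a.0) has moves =a=> s4
  s3 = 0 | 0 + (0 + 0) has moves ·
  s4 = b.0 + a.0 has moves =a=> s5, =b=> s5
  s5 = 0 has moves ·
Reachable graph of Q (6 states):
  t0 = c.a.(b.0 + a.0) + a.a.(0 | 0 + (0 + 0)) has moves =a=> t1, =c=> t2
  t1 = a.(0 | 0 + (0 + 0)) has moves =a=> t3
  t2 = a.(b.0 + a.0) has moves =a=> t4
  t3 = 0 | 0 + (0 + 0) has moves ·
  t4 = b.0 + a.0 has moves =a=> t5, =b=> t5
  t5 = 0 has moves ·
Bisimilarity quotient blocks:
  B0 = {s0, t0}
  B1 = {s2, t2}
  B2 = {s4, t4}
  B3 = {s3, s5, t3, t5}
  B4 = {s1, t1}
s0 ∈ B0, t0 ∈ B0 → same block

bisimilar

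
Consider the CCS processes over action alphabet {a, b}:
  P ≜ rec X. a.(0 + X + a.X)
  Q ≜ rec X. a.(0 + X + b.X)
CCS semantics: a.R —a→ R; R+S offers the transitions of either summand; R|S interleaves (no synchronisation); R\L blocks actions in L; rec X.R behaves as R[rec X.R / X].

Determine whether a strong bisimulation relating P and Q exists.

NO

Reachable graph of P (2 states):
  s0 = rec X. a.(0 + X + a.X) | —a→ s1
  s1 = 0 + (rec X. a.(0 + X + a.X)) + a.(rec X. a.(0 + X + a.X)) | —a→ s0, —a→ s1
Reachable graph of Q (2 states):
  t0 = rec X. a.(0 + X + b.X) | —a→ t1
  t1 = 0 + (rec X. a.(0 + X + b.X)) + b.(rec X. a.(0 + X + b.X)) | —a→ t1, —b→ t0
Bisimilarity quotient blocks:
  B0 = {s0, s1}
  B1 = {t0}
  B2 = {t1}
s0 ∈ B0, t0 ∈ B1 → different blocks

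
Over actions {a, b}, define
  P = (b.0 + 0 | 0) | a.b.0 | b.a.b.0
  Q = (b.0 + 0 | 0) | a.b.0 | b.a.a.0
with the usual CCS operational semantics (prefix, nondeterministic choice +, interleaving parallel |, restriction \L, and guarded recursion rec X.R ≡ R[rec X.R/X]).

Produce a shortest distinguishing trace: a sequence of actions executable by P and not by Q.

abbabb

Reachable graph of P (24 states):
  p0 = (b.0 + 0 | 0) | a.b.0 | b.a.b.0 | -a-> p1, -b-> p2, -b-> p3
  p1 = (b.0 + 0 | 0) | b.0 | b.a.b.0 | -b-> p4, -b-> p5, -b-> p6
  p2 = (b.0 + 0 | 0) | a.b.0 | a.b.0 | -a-> p5, -a-> p7, -b-> p8
  p3 = 0 | a.b.0 | b.a.b.0 | -a-> p6, -b-> p8
  p4 = (b.0 + 0 | 0) | 0 | b.a.b.0 | -b-> p10, -b-> p9
  p5 = (b.0 + 0 | 0) | b.0 | a.b.0 | -a-> p11, -b-> p12, -b-> p9
  p6 = 0 | b.0 | b.a.b.0 | -b-> p10, -b-> p12
  p7 = (b.0 + 0 | 0) | a.b.0 | b.0 | -a-> p11, -b-> p13, -b-> p14
  p8 = 0 | a.b.0 | a.b.0 | -a-> p12, -a-> p14
  p9 = (b.0 + 0 | 0) | 0 | a.b.0 | -a-> p15, -b-> p16
  p10 = 0 | 0 | b.a.b.0 | -b-> p16
  p11 = (b.0 + 0 | 0) | b.0 | b.0 | -b-> p15, -b-> p17, -b-> p18
  p12 = 0 | b.0 | a.b.0 | -a-> p18, -b-> p16
  p13 = (b.0 + 0 | 0) | a.b.0 | 0 | -a-> p17, -b-> p19
  p14 = 0 | a.b.0 | b.0 | -a-> p18, -b-> p19
  p15 = (b.0 + 0 | 0) | 0 | b.0 | -b-> p20, -b-> p21
  p16 = 0 | 0 | a.b.0 | -a-> p21
  p17 = (b.0 + 0 | 0) | b.0 | 0 | -b-> p20, -b-> p22
  p18 = 0 | b.0 | b.0 | -b-> p21, -b-> p22
  p19 = 0 | a.b.0 | 0 | -a-> p22
  p20 = (b.0 + 0 | 0) | 0 | 0 | -b-> p23
  p21 = 0 | 0 | b.0 | -b-> p23
  p22 = 0 | b.0 | 0 | -b-> p23
  p23 = 0 | 0 | 0 | stopped
Reachable graph of Q (24 states):
  q0 = (b.0 + 0 | 0) | a.b.0 | b.a.a.0 | -a-> q1, -b-> q2, -b-> q3
  q1 = (b.0 + 0 | 0) | b.0 | b.a.a.0 | -b-> q4, -b-> q5, -b-> q6
  q2 = (b.0 + 0 | 0) | a.b.0 | a.a.0 | -a-> q5, -a-> q7, -b-> q8
  q3 = 0 | a.b.0 | b.a.a.0 | -a-> q6, -b-> q8
  q4 = (b.0 + 0 | 0) | 0 | b.a.a.0 | -b-> q10, -b-> q9
  q5 = (b.0 + 0 | 0) | b.0 | a.a.0 | -a-> q11, -b-> q12, -b-> q9
  q6 = 0 | b.0 | b.a.a.0 | -b-> q10, -b-> q12
  q7 = (b.0 + 0 | 0) | a.b.0 | a.0 | -a-> q11, -a-> q13, -b-> q14
  q8 = 0 | a.b.0 | a.a.0 | -a-> q12, -a-> q14
  q9 = (b.0 + 0 | 0) | 0 | a.a.0 | -a-> q15, -b-> q16
  q10 = 0 | 0 | b.a.a.0 | -b-> q16
  q11 = (b.0 + 0 | 0) | b.0 | a.0 | -a-> q17, -b-> q15, -b-> q18
  q12 = 0 | b.0 | a.a.0 | -a-> q18, -b-> q16
  q13 = (b.0 + 0 | 0) | a.b.0 | 0 | -a-> q17, -b-> q19
  q14 = 0 | a.b.0 | a.0 | -a-> q18, -a-> q19
  q15 = (b.0 + 0 | 0) | 0 | a.0 | -a-> q20, -b-> q21
  q16 = 0 | 0 | a.a.0 | -a-> q21
  q17 = (b.0 + 0 | 0) | b.0 | 0 | -b-> q20, -b-> q22
  q18 = 0 | b.0 | a.0 | -a-> q22, -b-> q21
  q19 = 0 | a.b.0 | 0 | -a-> q22
  q20 = (b.0 + 0 | 0) | 0 | 0 | -b-> q23
  q21 = 0 | 0 | a.0 | -a-> q23
  q22 = 0 | b.0 | 0 | -b-> q23
  q23 = 0 | 0 | 0 | stopped
Run σ = ⟨abbabb⟩ on P: start {p0}
  step 1 (a): {p1}
  step 2 (b): {p4, p5, p6}
  step 3 (b): {p10, p12, p9}
  step 4 (a): {p15, p18}
  step 5 (b): {p20, p21, p22}
  step 6 (b): {p23}
  ✓ P
Run σ = ⟨abbabb⟩ on Q: start {q0}
  step 1 (a): {q1}
  step 2 (b): {q4, q5, q6}
  step 3 (b): {q10, q12, q9}
  step 4 (a): {q15, q18}
  step 5 (b): {q21}
  step 6 (b): ∅ (Q stuck)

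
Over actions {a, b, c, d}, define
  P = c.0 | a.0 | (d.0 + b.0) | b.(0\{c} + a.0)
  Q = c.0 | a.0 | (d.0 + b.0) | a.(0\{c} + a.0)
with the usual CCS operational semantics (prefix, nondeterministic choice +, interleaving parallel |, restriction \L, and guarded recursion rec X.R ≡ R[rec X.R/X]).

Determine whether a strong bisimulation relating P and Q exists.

NO

Reachable graph of P (24 states):
  u0 = c.0 | a.0 | (d.0 + b.0) | b.(0\{c} + a.0) | -a-> u1, -b-> u2, -b-> u3, -c-> u4, -d-> u3
  u1 = c.0 | 0 | (d.0 + b.0) | b.(0\{c} + a.0) | -b-> u5, -b-> u6, -c-> u7, -d-> u6
  u2 = c.0 | a.0 | (d.0 + b.0) | (0\{c} + a.0) | -a-> u5, -a-> u8, -b-> u9, -c-> u10, -d-> u9
  u3 = c.0 | a.0 | 0 | b.(0\{c} + a.0) | -a-> u6, -b-> u9, -c-> u11
  u4 = 0 | a.0 | (d.0 + b.0) | b.(0\{c} + a.0) | -a-> u7, -b-> u10, -b-> u11, -d-> u11
  u5 = c.0 | 0 | (d.0 + b.0) | (0\{c} + a.0) | -a-> u12, -b-> u13, -c-> u14, -d-> u13
  u6 = c.0 | 0 | 0 | b.(0\{c} + a.0) | -b-> u13, -c-> u15
  u7 = 0 | 0 | (d.0 + b.0) | b.(0\{c} + a.0) | -b-> u14, -b-> u15, -d-> u15
  u8 = c.0 | a.0 | (d.0 + b.0) | 0 | -a-> u12, -b-> u16, -c-> u17, -d-> u16
  u9 = c.0 | a.0 | 0 | (0\{c} + a.0) | -a-> u13, -a-> u16, -c-> u18
  u10 = 0 | a.0 | (d.0 + b.0) | (0\{c} + a.0) | -a-> u14, -a-> u17, -b-> u18, -d-> u18
  u11 = 0 | a.0 | 0 | b.(0\{c} + a.0) | -a-> u15, -b-> u18
  u12 = c.0 | 0 | (d.0 + b.0) | 0 | -b-> u19, -c-> u20, -d-> u19
  u13 = c.0 | 0 | 0 | (0\{c} + a.0) | -a-> u19, -c-> u21
  u14 = 0 | 0 | (d.0 + b.0) | (0\{c} + a.0) | -a-> u20, -b-> u21, -d-> u21
  u15 = 0 | 0 | 0 | b.(0\{c} + a.0) | -b-> u21
  u16 = c.0 | a.0 | 0 | 0 | -a-> u19, -c-> u22
  u17 = 0 | a.0 | (d.0 + b.0) | 0 | -a-> u20, -b-> u22, -d-> u22
  u18 = 0 | a.0 | 0 | (0\{c} + a.0) | -a-> u21, -a-> u22
  u19 = c.0 | 0 | 0 | 0 | -c-> u23
  u20 = 0 | 0 | (d.0 + b.0) | 0 | -b-> u23, -d-> u23
  u21 = 0 | 0 | 0 | (0\{c} + a.0) | -a-> u23
  u22 = 0 | a.0 | 0 | 0 | -a-> u23
  u23 = 0 | 0 | 0 | 0 | stopped
Reachable graph of Q (24 states):
  v0 = c.0 | a.0 | (d.0 + b.0) | a.(0\{c} + a.0) | -a-> v1, -a-> v2, -b-> v3, -c-> v4, -d-> v3
  v1 = c.0 | 0 | (d.0 + b.0) | a.(0\{c} + a.0) | -a-> v5, -b-> v6, -c-> v7, -d-> v6
  v2 = c.0 | a.0 | (d.0 + b.0) | (0\{c} + a.0) | -a-> v5, -a-> v8, -b-> v9, -c-> v10, -d-> v9
  v3 = c.0 | a.0 | 0 | a.(0\{c} + a.0) | -a-> v6, -a-> v9, -c-> v11
  v4 = 0 | a.0 | (d.0 + b.0) | a.(0\{c} + a.0) | -a-> v10, -a-> v7, -b-> v11, -d-> v11
  v5 = c.0 | 0 | (d.0 + b.0) | (0\{c} + a.0) | -a-> v12, -b-> v13, -c-> v14, -d-> v13
  v6 = c.0 | 0 | 0 | a.(0\{c} + a.0) | -a-> v13, -c-> v15
  v7 = 0 | 0 | (d.0 + b.0) | a.(0\{c} + a.0) | -a-> v14, -b-> v15, -d-> v15
  v8 = c.0 | a.0 | (d.0 + b.0) | 0 | -a-> v12, -b-> v16, -c-> v17, -d-> v16
  v9 = c.0 | a.0 | 0 | (0\{c} + a.0) | -a-> v13, -a-> v16, -c-> v18
  v10 = 0 | a.0 | (d.0 + b.0) | (0\{c} + a.0) | -a-> v14, -a-> v17, -b-> v18, -d-> v18
  v11 = 0 | a.0 | 0 | a.(0\{c} + a.0) | -a-> v15, -a-> v18
  v12 = c.0 | 0 | (d.0 + b.0) | 0 | -b-> v19, -c-> v20, -d-> v19
  v13 = c.0 | 0 | 0 | (0\{c} + a.0) | -a-> v19, -c-> v21
  v14 = 0 | 0 | (d.0 + b.0) | (0\{c} + a.0) | -a-> v20, -b-> v21, -d-> v21
  v15 = 0 | 0 | 0 | a.(0\{c} + a.0) | -a-> v21
  v16 = c.0 | a.0 | 0 | 0 | -a-> v19, -c-> v22
  v17 = 0 | a.0 | (d.0 + b.0) | 0 | -a-> v20, -b-> v22, -d-> v22
  v18 = 0 | a.0 | 0 | (0\{c} + a.0) | -a-> v21, -a-> v22
  v19 = c.0 | 0 | 0 | 0 | -c-> v23
  v20 = 0 | 0 | (d.0 + b.0) | 0 | -b-> v23, -d-> v23
  v21 = 0 | 0 | 0 | (0\{c} + a.0) | -a-> v23
  v22 = 0 | a.0 | 0 | 0 | -a-> v23
  v23 = 0 | 0 | 0 | 0 | stopped
Bisimilarity quotient blocks:
  B0 = {u0}
  B1 = {u2, v1, v2}
  B2 = {u10, v10, v7}
  B3 = {u18, v15, v18}
  B4 = {u21, u22, v21, v22}
  B5 = {u23, v23}
  B6 = {u14, u17, v14, v17}
  B7 = {u20, v20}
  B8 = {u9, v6, v9}
  B9 = {u13, u16, v13, v16}
  B10 = {u19, v19}
  B11 = {u5, u8, v5, v8}
  B12 = {u12, v12}
  B13 = {u3}
  B14 = {u6}
  B15 = {u15}
  B16 = {u11}
  B17 = {u1}
  B18 = {u7}
  B19 = {u4}
  B20 = {v0}
  B21 = {v4}
  B22 = {v11}
  B23 = {v3}
u0 ∈ B0, v0 ∈ B20 → different blocks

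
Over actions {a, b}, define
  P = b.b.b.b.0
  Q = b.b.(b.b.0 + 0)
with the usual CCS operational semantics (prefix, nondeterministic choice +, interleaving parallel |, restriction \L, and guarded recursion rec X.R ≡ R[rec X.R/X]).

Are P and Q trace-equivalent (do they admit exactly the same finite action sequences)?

YES

P's transition system — 5 states:
  s0 = b.b.b.b.0 :: ··b··> s1
  s1 = b.b.b.0 :: ··b··> s2
  s2 = b.b.0 :: ··b··> s3
  s3 = b.0 :: ··b··> s4
  s4 = 0 :: deadlocked
Q's transition system — 5 states:
  t0 = b.b.(b.b.0 + 0) :: ··b··> t1
  t1 = b.(b.b.0 + 0) :: ··b··> t2
  t2 = b.b.0 + 0 :: ··b··> t3
  t3 = b.0 :: ··b··> t4
  t4 = 0 :: deadlocked
Bisimilarity quotient blocks:
  B0 = {s0, t0}
  B1 = {s1, t1}
  B2 = {s2, t2}
  B3 = {s3, t3}
  B4 = {s4, t4}
s0 ∈ B0, t0 ∈ B0 → same block
Bisimilar ⇒ trace-equivalent.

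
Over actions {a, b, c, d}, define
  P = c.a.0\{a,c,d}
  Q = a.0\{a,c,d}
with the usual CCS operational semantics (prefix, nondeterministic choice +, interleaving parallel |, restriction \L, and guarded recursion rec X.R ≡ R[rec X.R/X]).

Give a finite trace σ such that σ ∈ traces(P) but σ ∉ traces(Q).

c

P's transition system — 3 states:
  u0 = c.a.0\{a,c,d} has moves =c=> u1
  u1 = a.0\{a,c,d} has moves =a=> u2
  u2 = 0\{a,c,d} has moves ·
Q's transition system — 2 states:
  v0 = a.0\{a,c,d} has moves =a=> v1
  v1 = 0\{a,c,d} has moves ·
Executing c from P (initial set {u0}):
  step 1 (c): {u1}
  P completes σ.
Executing c from Q (initial set {v0}):
  step 1 (c): no successor for Q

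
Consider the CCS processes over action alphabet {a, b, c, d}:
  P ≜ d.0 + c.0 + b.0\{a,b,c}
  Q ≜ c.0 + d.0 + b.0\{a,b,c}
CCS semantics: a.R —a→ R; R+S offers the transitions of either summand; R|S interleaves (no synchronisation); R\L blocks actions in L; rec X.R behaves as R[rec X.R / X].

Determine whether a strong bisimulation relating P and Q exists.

bisimilar

P's transition system — 3 states:
  s0 = d.0 + c.0 + b.0\{a,b,c} has moves —b→ s1, —c→ s2, —d→ s2
  s1 = 0\{a,b,c} has moves ∅
  s2 = 0 has moves ∅
Q's transition system — 3 states:
  t0 = c.0 + d.0 + b.0\{a,b,c} has moves —b→ t1, —c→ t2, —d→ t2
  t1 = 0\{a,b,c} has moves ∅
  t2 = 0 has moves ∅
Coarsest stable partition (strong bisimilarity classes):
  B0 = {s0, t0}
  B1 = {s1, s2, t1, t2}
s0 ∈ B0, t0 ∈ B0 → same block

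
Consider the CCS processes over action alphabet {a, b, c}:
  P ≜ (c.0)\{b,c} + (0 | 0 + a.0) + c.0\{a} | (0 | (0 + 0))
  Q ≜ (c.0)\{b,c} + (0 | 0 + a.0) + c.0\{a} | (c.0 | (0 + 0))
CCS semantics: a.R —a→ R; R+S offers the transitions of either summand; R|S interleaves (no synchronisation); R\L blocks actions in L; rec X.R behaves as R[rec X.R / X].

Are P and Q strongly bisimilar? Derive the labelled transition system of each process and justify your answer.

NO

LTS(P): 3 reachable states
  s0 = (c.0)\{b,c} + (0 | 0 + a.0) + c.0\{a} | (0 | (0 + 0)) → —a→ s1, —c→ s2
  s1 = 0 → ·
  s2 = 0\{a} | (0 | (0 + 0)) → ·
LTS(Q): 5 reachable states
  t0 = (c.0)\{b,c} + (0 | 0 + a.0) + c.0\{a} | (c.0 | (0 + 0)) → —a→ t1, —c→ t2, —c→ t3
  t1 = 0 → ·
  t2 = 0\{a} | (c.0 | (0 + 0)) → —c→ t4
  t3 = c.0\{a} | (0 | (0 + 0)) → —c→ t4
  t4 = 0\{a} | (0 | (0 + 0)) → ·
Partition-refinement fixed point:
  B0 = {s0}
  B1 = {s1, s2, t1, t4}
  B2 = {t0}
  B3 = {t2, t3}
s0 ∈ B0, t0 ∈ B2 → different blocks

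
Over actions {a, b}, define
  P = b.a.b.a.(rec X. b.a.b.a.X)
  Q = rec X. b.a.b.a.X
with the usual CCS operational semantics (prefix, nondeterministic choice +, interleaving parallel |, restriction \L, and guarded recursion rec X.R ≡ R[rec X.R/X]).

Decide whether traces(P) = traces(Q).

traces(P) = traces(Q)

LTS(P): 5 reachable states
  p0 = b.a.b.a.(rec X. b.a.b.a.X) | —b→ p1
  p1 = a.b.a.(rec X. b.a.b.a.X) | —a→ p2
  p2 = b.a.(rec X. b.a.b.a.X) | —b→ p3
  p3 = a.(rec X. b.a.b.a.X) | —a→ p4
  p4 = rec X. b.a.b.a.X | —b→ p1
LTS(Q): 4 reachable states
  q0 = rec X. b.a.b.a.X | —b→ q1
  q1 = a.b.a.(rec X. b.a.b.a.X) | —a→ q2
  q2 = b.a.(rec X. b.a.b.a.X) | —b→ q3
  q3 = a.(rec X. b.a.b.a.X) | —a→ q0
Coarsest stable partition (strong bisimilarity classes):
  B0 = {p0, p2, p4, q0, q2}
  B1 = {p1, p3, q1, q3}
p0 ∈ B0, q0 ∈ B0 → same block
Bisimilar ⇒ trace-equivalent.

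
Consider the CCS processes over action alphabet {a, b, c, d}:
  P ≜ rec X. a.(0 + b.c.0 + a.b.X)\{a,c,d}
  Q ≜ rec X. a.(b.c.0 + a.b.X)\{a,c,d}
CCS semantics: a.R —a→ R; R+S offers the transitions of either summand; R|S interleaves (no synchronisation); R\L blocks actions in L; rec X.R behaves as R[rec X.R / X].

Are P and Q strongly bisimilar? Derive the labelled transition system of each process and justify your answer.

P ~ Q

LTS(P): 3 reachable states
  m0 = rec X. a.(0 + b.c.0 + a.b.X)\{a,c,d} ⊢ ··a··> m1
  m1 = (0 + b.c.0 + a.b.(rec X. a.(0 + b.c.0 + a.b.X)\{a,c,d}))\{a,c,d} ⊢ ··b··> m2
  m2 = (c.0)\{a,c,d} ⊢ ∅
LTS(Q): 3 reachable states
  n0 = rec X. a.(b.c.0 + a.b.X)\{a,c,d} ⊢ ··a··> n1
  n1 = (b.c.0 + a.b.(rec X. a.(b.c.0 + a.b.X)\{a,c,d}))\{a,c,d} ⊢ ··b··> n2
  n2 = (c.0)\{a,c,d} ⊢ ∅
Bisimilarity quotient blocks:
  B0 = {m0, n0}
  B1 = {m1, n1}
  B2 = {m2, n2}
m0 ∈ B0, n0 ∈ B0 → same block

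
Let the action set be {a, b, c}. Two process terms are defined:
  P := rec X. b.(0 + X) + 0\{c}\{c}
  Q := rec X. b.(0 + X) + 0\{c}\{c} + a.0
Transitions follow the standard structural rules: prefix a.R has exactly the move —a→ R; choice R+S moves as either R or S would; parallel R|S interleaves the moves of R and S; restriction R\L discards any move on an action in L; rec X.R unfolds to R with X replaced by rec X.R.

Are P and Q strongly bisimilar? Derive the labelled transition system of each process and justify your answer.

P's transition system — 2 states:
  m0 = rec X. b.(0 + X) + 0\{c}\{c} ⊢ —b→ m1
  m1 = 0 + (rec X. b.(0 + X) + 0\{c}\{c}) ⊢ —b→ m1
Q's transition system — 3 states:
  n0 = rec X. b.(0 + X) + 0\{c}\{c} + a.0 ⊢ —a→ n1, —b→ n2
  n1 = 0 ⊢ stopped
  n2 = 0 + (rec X. b.(0 + X) + 0\{c}\{c} + a.0) ⊢ —a→ n1, —b→ n2
Coarsest stable partition (strong bisimilarity classes):
  B0 = {m0, m1}
  B1 = {n0, n2}
  B2 = {n1}
m0 ∈ B0, n0 ∈ B1 → different blocks

NO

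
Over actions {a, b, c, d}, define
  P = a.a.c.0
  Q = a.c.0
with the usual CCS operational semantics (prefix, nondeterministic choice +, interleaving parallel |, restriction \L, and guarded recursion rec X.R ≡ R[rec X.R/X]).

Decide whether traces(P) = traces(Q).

Reachable graph of P (4 states):
  u0 = a.a.c.0 has moves —a→ u1
  u1 = a.c.0 has moves —a→ u2
  u2 = c.0 has moves —c→ u3
  u3 = 0 has moves ∅
Reachable graph of Q (3 states):
  v0 = a.c.0 has moves —a→ v1
  v1 = c.0 has moves —c→ v2
  v2 = 0 has moves ∅
Trace ⟨aa⟩ through P, begin at {u0}:
  after a @ step 1: {u1}
  after a @ step 2: {u2}
  — P admits the full trace.
Trace ⟨aa⟩ through Q, begin at {v0}:
  after a @ step 1: {v1}
  after a @ step 2: ∅ (Q stuck)

traces(P) ≠ traces(Q) — witness ⟨aa⟩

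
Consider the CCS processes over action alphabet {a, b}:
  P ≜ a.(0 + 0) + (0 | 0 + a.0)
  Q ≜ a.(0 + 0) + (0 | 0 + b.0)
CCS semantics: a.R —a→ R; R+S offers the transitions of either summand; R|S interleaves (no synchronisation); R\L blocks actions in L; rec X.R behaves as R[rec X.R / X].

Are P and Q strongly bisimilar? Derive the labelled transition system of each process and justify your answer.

LTS(P): 3 reachable states
  p0 = a.(0 + 0) + (0 | 0 + a.0) | —a→ p1, —a→ p2
  p1 = 0 | ∅
  p2 = 0 + 0 | ∅
LTS(Q): 3 reachable states
  q0 = a.(0 + 0) + (0 | 0 + b.0) | —a→ q1, —b→ q2
  q1 = 0 + 0 | ∅
  q2 = 0 | ∅
Partition-refinement fixed point:
  B0 = {p0}
  B1 = {p1, p2, q1, q2}
  B2 = {q0}
p0 ∈ B0, q0 ∈ B2 → different blocks

P ≁ Q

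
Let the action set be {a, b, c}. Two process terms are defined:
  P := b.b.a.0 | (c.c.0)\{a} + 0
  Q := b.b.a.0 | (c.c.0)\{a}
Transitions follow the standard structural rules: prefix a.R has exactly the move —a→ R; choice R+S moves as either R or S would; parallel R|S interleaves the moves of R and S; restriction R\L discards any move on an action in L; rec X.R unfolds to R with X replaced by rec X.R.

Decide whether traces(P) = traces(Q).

YES

LTS(P): 12 reachable states
  m0 = b.b.a.0 | (c.c.0)\{a} + 0 has moves -b-> m1, -c-> m2
  m1 = b.a.0 | (c.c.0)\{a} has moves -b-> m3, -c-> m4
  m2 = b.b.a.0 | (c.0)\{a} has moves -b-> m4, -c-> m5
  m3 = a.0 | (c.c.0)\{a} has moves -a-> m6, -c-> m7
  m4 = b.a.0 | (c.0)\{a} has moves -b-> m7, -c-> m8
  m5 = b.b.a.0 | 0\{a} has moves -b-> m8
  m6 = 0 | (c.c.0)\{a} has moves -c-> m9
  m7 = a.0 | (c.0)\{a} has moves -a-> m9, -c-> m10
  m8 = b.a.0 | 0\{a} has moves -b-> m10
  m9 = 0 | (c.0)\{a} has moves -c-> m11
  m10 = a.0 | 0\{a} has moves -a-> m11
  m11 = 0 | 0\{a} has moves stopped
LTS(Q): 12 reachable states
  n0 = b.b.a.0 | (c.c.0)\{a} has moves -b-> n1, -c-> n2
  n1 = b.a.0 | (c.c.0)\{a} has moves -b-> n3, -c-> n4
  n2 = b.b.a.0 | (c.0)\{a} has moves -b-> n4, -c-> n5
  n3 = a.0 | (c.c.0)\{a} has moves -a-> n6, -c-> n7
  n4 = b.a.0 | (c.0)\{a} has moves -b-> n7, -c-> n8
  n5 = b.b.a.0 | 0\{a} has moves -b-> n8
  n6 = 0 | (c.c.0)\{a} has moves -c-> n9
  n7 = a.0 | (c.0)\{a} has moves -a-> n9, -c-> n10
  n8 = b.a.0 | 0\{a} has moves -b-> n10
  n9 = 0 | (c.0)\{a} has moves -c-> n11
  n10 = a.0 | 0\{a} has moves -a-> n11
  n11 = 0 | 0\{a} has moves stopped
Bisimilarity quotient blocks:
  B0 = {m0, n0}
  B1 = {m2, n2}
  B2 = {m5, n5}
  B3 = {m8, n8}
  B4 = {m10, n10}
  B5 = {m11, n11}
  B6 = {m4, n4}
  B7 = {m7, n7}
  B8 = {m9, n9}
  B9 = {m1, n1}
  B10 = {m3, n3}
  B11 = {m6, n6}
m0 ∈ B0, n0 ∈ B0 → same block
Bisimilar ⇒ trace-equivalent.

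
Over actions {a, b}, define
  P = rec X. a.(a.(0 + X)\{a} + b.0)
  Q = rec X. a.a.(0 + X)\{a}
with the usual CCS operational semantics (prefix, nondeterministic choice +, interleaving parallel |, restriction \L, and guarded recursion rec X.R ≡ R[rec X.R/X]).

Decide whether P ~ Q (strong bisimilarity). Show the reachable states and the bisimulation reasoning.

LTS(P): 4 reachable states
  p0 = rec X. a.(a.(0 + X)\{a} + b.0) ⊢ -a-> p1
  p1 = a.(0 + (rec X. a.(a.(0 + X)\{a} + b.0)))\{a} + b.0 ⊢ -a-> p2, -b-> p3
  p2 = (0 + (rec X. a.(a.(0 + X)\{a} + b.0)))\{a} ⊢ ·
  p3 = 0 ⊢ ·
LTS(Q): 3 reachable states
  q0 = rec X. a.a.(0 + X)\{a} ⊢ -a-> q1
  q1 = a.(0 + (rec X. a.a.(0 + X)\{a}))\{a} ⊢ -a-> q2
  q2 = (0 + (rec X. a.a.(0 + X)\{a}))\{a} ⊢ ·
Partition-refinement fixed point:
  B0 = {p0}
  B1 = {p1}
  B2 = {p2, p3, q2}
  B3 = {q0}
  B4 = {q1}
p0 ∈ B0, q0 ∈ B3 → different blocks

P ≁ Q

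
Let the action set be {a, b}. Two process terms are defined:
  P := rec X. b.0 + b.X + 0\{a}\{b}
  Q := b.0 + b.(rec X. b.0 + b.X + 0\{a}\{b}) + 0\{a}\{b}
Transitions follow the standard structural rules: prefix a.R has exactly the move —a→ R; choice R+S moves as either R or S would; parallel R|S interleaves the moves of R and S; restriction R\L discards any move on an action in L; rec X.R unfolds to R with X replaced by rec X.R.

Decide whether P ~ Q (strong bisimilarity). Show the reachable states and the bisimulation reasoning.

bisimilar

LTS(P): 2 reachable states
  u0 = rec X. b.0 + b.X + 0\{a}\{b} → --b--▸ u0, --b--▸ u1
  u1 = 0 → ·
LTS(Q): 3 reachable states
  v0 = b.0 + b.(rec X. b.0 + b.X + 0\{a}\{b}) + 0\{a}\{b} → --b--▸ v1, --b--▸ v2
  v1 = 0 → ·
  v2 = rec X. b.0 + b.X + 0\{a}\{b} → --b--▸ v1, --b--▸ v2
Bisimilarity quotient blocks:
  B0 = {u0, v0, v2}
  B1 = {u1, v1}
u0 ∈ B0, v0 ∈ B0 → same block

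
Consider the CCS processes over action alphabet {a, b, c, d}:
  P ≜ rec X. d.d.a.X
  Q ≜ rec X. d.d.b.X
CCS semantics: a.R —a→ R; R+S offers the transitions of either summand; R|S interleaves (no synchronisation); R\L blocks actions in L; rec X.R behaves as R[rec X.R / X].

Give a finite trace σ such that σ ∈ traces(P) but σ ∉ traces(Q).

Reachable graph of P (3 states):
  m0 = rec X. d.d.a.X :: --d--▸ m1
  m1 = d.a.(rec X. d.d.a.X) :: --d--▸ m2
  m2 = a.(rec X. d.d.a.X) :: --a--▸ m0
Reachable graph of Q (3 states):
  n0 = rec X. d.d.b.X :: --d--▸ n1
  n1 = d.b.(rec X. d.d.b.X) :: --d--▸ n2
  n2 = b.(rec X. d.d.b.X) :: --b--▸ n0
Trace ⟨dda⟩ through P, begin at {m0}:
  step 1 (d): {m1}
  step 2 (d): {m2}
  step 3 (a): {m0}
  ✓ P
Trace ⟨dda⟩ through Q, begin at {n0}:
  step 1 (d): {n1}
  step 2 (d): {n2}
  step 3 (a): no successor for Q

dda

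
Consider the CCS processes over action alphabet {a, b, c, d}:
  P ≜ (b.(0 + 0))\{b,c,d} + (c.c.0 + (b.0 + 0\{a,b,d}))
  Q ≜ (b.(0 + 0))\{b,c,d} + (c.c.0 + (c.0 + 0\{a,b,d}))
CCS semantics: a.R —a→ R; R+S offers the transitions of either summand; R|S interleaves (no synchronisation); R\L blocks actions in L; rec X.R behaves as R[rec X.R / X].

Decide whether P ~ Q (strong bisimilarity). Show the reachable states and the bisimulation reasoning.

P ≁ Q

Reachable graph of P (3 states):
  m0 = (b.(0 + 0))\{b,c,d} + (c.c.0 + (b.0 + 0\{a,b,d})) :: --b--▸ m1, --c--▸ m2
  m1 = 0 :: ∅
  m2 = c.0 :: --c--▸ m1
Reachable graph of Q (3 states):
  n0 = (b.(0 + 0))\{b,c,d} + (c.c.0 + (c.0 + 0\{a,b,d})) :: --c--▸ n1, --c--▸ n2
  n1 = 0 :: ∅
  n2 = c.0 :: --c--▸ n1
Bisimilarity quotient blocks:
  B0 = {m0}
  B1 = {m2, n2}
  B2 = {m1, n1}
  B3 = {n0}
m0 ∈ B0, n0 ∈ B3 → different blocks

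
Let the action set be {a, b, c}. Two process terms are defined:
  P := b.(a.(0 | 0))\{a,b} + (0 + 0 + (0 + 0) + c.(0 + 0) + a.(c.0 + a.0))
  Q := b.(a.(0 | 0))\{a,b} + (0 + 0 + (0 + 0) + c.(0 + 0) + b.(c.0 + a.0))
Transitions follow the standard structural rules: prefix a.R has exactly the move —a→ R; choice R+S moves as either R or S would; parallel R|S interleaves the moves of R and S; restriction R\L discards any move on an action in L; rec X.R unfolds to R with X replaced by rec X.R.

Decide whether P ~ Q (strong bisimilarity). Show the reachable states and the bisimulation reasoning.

LTS(P): 5 reachable states
  m0 = b.(a.(0 | 0))\{a,b} + (0 + 0 + (0 + 0) + c.(0 + 0) + a.(c.0 + a.0)) → ··a··> m1, ··b··> m2, ··c··> m3
  m1 = c.0 + a.0 → ··a··> m4, ··c··> m4
  m2 = (a.(0 | 0))\{a,b} → (no moves)
  m3 = 0 + 0 → (no moves)
  m4 = 0 → (no moves)
LTS(Q): 5 reachable states
  n0 = b.(a.(0 | 0))\{a,b} + (0 + 0 + (0 + 0) + c.(0 + 0) + b.(c.0 + a.0)) → ··b··> n1, ··b··> n2, ··c··> n3
  n1 = (a.(0 | 0))\{a,b} → (no moves)
  n2 = c.0 + a.0 → ··a··> n4, ··c··> n4
  n3 = 0 + 0 → (no moves)
  n4 = 0 → (no moves)
Bisimilarity quotient blocks:
  B0 = {m0}
  B1 = {m2, m3, m4, n1, n3, n4}
  B2 = {m1, n2}
  B3 = {n0}
m0 ∈ B0, n0 ∈ B3 → different blocks

not bisimilar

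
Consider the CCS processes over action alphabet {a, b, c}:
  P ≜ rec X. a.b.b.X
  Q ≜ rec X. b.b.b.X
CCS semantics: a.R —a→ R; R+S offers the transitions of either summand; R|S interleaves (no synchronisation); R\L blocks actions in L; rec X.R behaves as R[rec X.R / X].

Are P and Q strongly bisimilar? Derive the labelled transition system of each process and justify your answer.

P ≁ Q

LTS(P): 3 reachable states
  p0 = rec X. a.b.b.X | ··a··> p1
  p1 = b.b.(rec X. a.b.b.X) | ··b··> p2
  p2 = b.(rec X. a.b.b.X) | ··b··> p0
LTS(Q): 3 reachable states
  q0 = rec X. b.b.b.X | ··b··> q1
  q1 = b.b.(rec X. b.b.b.X) | ··b··> q2
  q2 = b.(rec X. b.b.b.X) | ··b··> q0
Partition-refinement fixed point:
  B0 = {p0}
  B1 = {p1}
  B2 = {p2}
  B3 = {q0, q1, q2}
p0 ∈ B0, q0 ∈ B3 → different blocks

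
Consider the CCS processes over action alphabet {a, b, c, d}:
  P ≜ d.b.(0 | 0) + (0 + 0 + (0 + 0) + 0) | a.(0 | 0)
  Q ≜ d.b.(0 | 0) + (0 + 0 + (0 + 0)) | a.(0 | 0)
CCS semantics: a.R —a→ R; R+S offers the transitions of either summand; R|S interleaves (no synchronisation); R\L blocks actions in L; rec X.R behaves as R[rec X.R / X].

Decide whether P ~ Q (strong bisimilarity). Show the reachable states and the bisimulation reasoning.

LTS(P): 4 reachable states
  m0 = d.b.(0 | 0) + (0 + 0 + (0 + 0) + 0) | a.(0 | 0) :: --a--▸ m1, --d--▸ m2
  m1 = (0 + 0 + (0 + 0) + 0) | (0 | 0) :: (no moves)
  m2 = b.(0 | 0) :: --b--▸ m3
  m3 = 0 | 0 :: (no moves)
LTS(Q): 4 reachable states
  n0 = d.b.(0 | 0) + (0 + 0 + (0 + 0)) | a.(0 | 0) :: --a--▸ n1, --d--▸ n2
  n1 = (0 + 0 + (0 + 0)) | (0 | 0) :: (no moves)
  n2 = b.(0 | 0) :: --b--▸ n3
  n3 = 0 | 0 :: (no moves)
Bisimilarity quotient blocks:
  B0 = {m0, n0}
  B1 = {m1, m3, n1, n3}
  B2 = {m2, n2}
m0 ∈ B0, n0 ∈ B0 → same block

P ~ Q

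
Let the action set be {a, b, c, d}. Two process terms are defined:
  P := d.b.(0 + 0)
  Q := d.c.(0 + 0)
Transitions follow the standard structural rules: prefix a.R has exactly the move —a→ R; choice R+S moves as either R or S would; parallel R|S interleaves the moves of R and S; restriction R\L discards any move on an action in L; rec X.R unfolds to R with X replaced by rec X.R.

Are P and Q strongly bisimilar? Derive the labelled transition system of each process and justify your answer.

NO

Reachable graph of P (3 states):
  u0 = d.b.(0 + 0) | ··d··> u1
  u1 = b.(0 + 0) | ··b··> u2
  u2 = 0 + 0 | ·
Reachable graph of Q (3 states):
  v0 = d.c.(0 + 0) | ··d··> v1
  v1 = c.(0 + 0) | ··c··> v2
  v2 = 0 + 0 | ·
Coarsest stable partition (strong bisimilarity classes):
  B0 = {u0}
  B1 = {u1}
  B2 = {u2, v2}
  B3 = {v0}
  B4 = {v1}
u0 ∈ B0, v0 ∈ B3 → different blocks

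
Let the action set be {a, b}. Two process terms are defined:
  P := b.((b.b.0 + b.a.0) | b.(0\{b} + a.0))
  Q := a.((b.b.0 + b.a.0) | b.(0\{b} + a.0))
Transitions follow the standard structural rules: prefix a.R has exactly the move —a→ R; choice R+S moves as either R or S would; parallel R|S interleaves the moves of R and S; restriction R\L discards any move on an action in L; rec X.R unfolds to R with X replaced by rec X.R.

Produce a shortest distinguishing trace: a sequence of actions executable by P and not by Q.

b

LTS(P): 13 reachable states
  s0 = b.((b.b.0 + b.a.0) | b.(0\{b} + a.0)) :: =b=> s1
  s1 = (b.b.0 + b.a.0) | b.(0\{b} + a.0) :: =b=> s2, =b=> s3, =b=> s4
  s2 = (b.b.0 + b.a.0) | (0\{b} + a.0) :: =a=> s5, =b=> s6, =b=> s7
  s3 = a.0 | b.(0\{b} + a.0) :: =a=> s8, =b=> s6
  s4 = b.0 | b.(0\{b} + a.0) :: =b=> s7, =b=> s8
  s5 = (b.b.0 + b.a.0) | 0 :: =b=> s10, =b=> s9
  s6 = a.0 | (0\{b} + a.0) :: =a=> s11, =a=> s9
  s7 = b.0 | (0\{b} + a.0) :: =a=> s10, =b=> s11
  s8 = 0 | b.(0\{b} + a.0) :: =b=> s11
  s9 = a.0 | 0 :: =a=> s12
  s10 = b.0 | 0 :: =b=> s12
  s11 = 0 | (0\{b} + a.0) :: =a=> s12
  s12 = 0 | 0 :: stopped
LTS(Q): 13 reachable states
  t0 = a.((b.b.0 + b.a.0) | b.(0\{b} + a.0)) :: =a=> t1
  t1 = (b.b.0 + b.a.0) | b.(0\{b} + a.0) :: =b=> t2, =b=> t3, =b=> t4
  t2 = (b.b.0 + b.a.0) | (0\{b} + a.0) :: =a=> t5, =b=> t6, =b=> t7
  t3 = a.0 | b.(0\{b} + a.0) :: =a=> t8, =b=> t6
  t4 = b.0 | b.(0\{b} + a.0) :: =b=> t7, =b=> t8
  t5 = (b.b.0 + b.a.0) | 0 :: =b=> t10, =b=> t9
  t6 = a.0 | (0\{b} + a.0) :: =a=> t11, =a=> t9
  t7 = b.0 | (0\{b} + a.0) :: =a=> t10, =b=> t11
  t8 = 0 | b.(0\{b} + a.0) :: =b=> t11
  t9 = a.0 | 0 :: =a=> t12
  t10 = b.0 | 0 :: =b=> t12
  t11 = 0 | (0\{b} + a.0) :: =a=> t12
  t12 = 0 | 0 :: stopped
Executing b from P (initial set {s0}):
  after b @ step 1: {s1}
  ✓ P
Executing b from Q (initial set {t0}):
  after b @ step 1: ∅ (Q stuck)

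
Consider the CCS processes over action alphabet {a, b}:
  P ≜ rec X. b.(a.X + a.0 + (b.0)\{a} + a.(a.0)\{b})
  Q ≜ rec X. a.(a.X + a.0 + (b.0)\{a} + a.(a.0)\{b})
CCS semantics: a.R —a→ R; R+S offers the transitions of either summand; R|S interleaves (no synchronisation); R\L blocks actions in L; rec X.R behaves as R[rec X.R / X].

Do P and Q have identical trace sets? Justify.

P's transition system — 6 states:
  u0 = rec X. b.(a.X + a.0 + (b.0)\{a} + a.(a.0)\{b}) | --b--▸ u1
  u1 = a.(rec X. b.(a.X + a.0 + (b.0)\{a} + a.(a.0)\{b})) + a.0 + (b.0)\{a} + a.(a.0)\{b} | --a--▸ u0, --a--▸ u2, --a--▸ u3, --b--▸ u4
  u2 = (a.0)\{b} | --a--▸ u5
  u3 = 0 | ·
  u4 = 0\{a} | ·
  u5 = 0\{b} | ·
Q's transition system — 6 states:
  v0 = rec X. a.(a.X + a.0 + (b.0)\{a} + a.(a.0)\{b}) | --a--▸ v1
  v1 = a.(rec X. a.(a.X + a.0 + (b.0)\{a} + a.(a.0)\{b})) + a.0 + (b.0)\{a} + a.(a.0)\{b} | --a--▸ v0, --a--▸ v2, --a--▸ v3, --b--▸ v4
  v2 = (a.0)\{b} | --a--▸ v5
  v3 = 0 | ·
  v4 = 0\{a} | ·
  v5 = 0\{b} | ·
Executing b from P (initial set {u0}):
  step 1 (b): {u1}
  ✓ P
Executing b from Q (initial set {v0}):
  step 1 (b): ∅ (Q stuck)

NO — witness ⟨b⟩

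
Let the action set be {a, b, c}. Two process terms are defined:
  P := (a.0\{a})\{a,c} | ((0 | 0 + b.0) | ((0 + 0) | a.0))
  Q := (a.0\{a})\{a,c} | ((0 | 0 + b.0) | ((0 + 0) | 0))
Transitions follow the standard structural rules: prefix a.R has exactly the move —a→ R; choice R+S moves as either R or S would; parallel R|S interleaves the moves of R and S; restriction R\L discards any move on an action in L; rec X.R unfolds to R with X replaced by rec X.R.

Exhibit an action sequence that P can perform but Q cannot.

a

LTS(P): 4 reachable states
  u0 = (a.0\{a})\{a,c} | ((0 | 0 + b.0) | ((0 + 0) | a.0)) → —a→ u1, —b→ u2
  u1 = (a.0\{a})\{a,c} | ((0 | 0 + b.0) | ((0 + 0) | 0)) → —b→ u3
  u2 = (a.0\{a})\{a,c} | (0 | ((0 + 0) | a.0)) → —a→ u3
  u3 = (a.0\{a})\{a,c} | (0 | ((0 + 0) | 0)) → (no moves)
LTS(Q): 2 reachable states
  v0 = (a.0\{a})\{a,c} | ((0 | 0 + b.0) | ((0 + 0) | 0)) → —b→ v1
  v1 = (a.0\{a})\{a,c} | (0 | ((0 + 0) | 0)) → (no moves)
Executing a from P (initial set {u0}):
  after a @ step 1: {u1}
  P completes σ.
Executing a from Q (initial set {v0}):
  after a @ step 1: ∅  — Q cannot continue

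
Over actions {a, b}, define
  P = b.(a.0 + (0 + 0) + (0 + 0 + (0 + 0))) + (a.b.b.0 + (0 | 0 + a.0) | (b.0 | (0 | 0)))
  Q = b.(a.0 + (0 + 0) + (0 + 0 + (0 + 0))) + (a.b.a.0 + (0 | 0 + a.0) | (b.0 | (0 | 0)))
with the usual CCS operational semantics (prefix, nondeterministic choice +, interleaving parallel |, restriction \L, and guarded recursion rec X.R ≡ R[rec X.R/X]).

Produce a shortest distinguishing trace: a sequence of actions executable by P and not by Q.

abb

LTS(P): 8 reachable states
  p0 = b.(a.0 + (0 + 0) + (0 + 0 + (0 + 0))) + (a.b.b.0 + (0 | 0 + a.0) | (b.0 | (0 | 0))) :: —a→ p1, —a→ p2, —b→ p3, —b→ p4
  p1 = 0 | (b.0 | (0 | 0)) :: —b→ p5
  p2 = b.b.0 :: —b→ p6
  p3 = (0 | 0 + a.0) | (0 | (0 | 0)) :: —a→ p5
  p4 = a.0 + (0 + 0) + (0 + 0 + (0 + 0)) :: —a→ p7
  p5 = 0 | (0 | (0 | 0)) :: deadlocked
  p6 = b.0 :: —b→ p7
  p7 = 0 :: deadlocked
LTS(Q): 8 reachable states
  q0 = b.(a.0 + (0 + 0) + (0 + 0 + (0 + 0))) + (a.b.a.0 + (0 | 0 + a.0) | (b.0 | (0 | 0))) :: —a→ q1, —a→ q2, —b→ q3, —b→ q4
  q1 = 0 | (b.0 | (0 | 0)) :: —b→ q5
  q2 = b.a.0 :: —b→ q6
  q3 = (0 | 0 + a.0) | (0 | (0 | 0)) :: —a→ q5
  q4 = a.0 + (0 + 0) + (0 + 0 + (0 + 0)) :: —a→ q7
  q5 = 0 | (0 | (0 | 0)) :: deadlocked
  q6 = a.0 :: —a→ q7
  q7 = 0 :: deadlocked
Executing abb from P (initial set {p0}):
  step 1 (a): {p1, p2}
  step 2 (b): {p5, p6}
  step 3 (b): {p7}
  P completes σ.
Executing abb from Q (initial set {q0}):
  step 1 (a): {q1, q2}
  step 2 (b): {q5, q6}
  step 3 (b): no successor for Q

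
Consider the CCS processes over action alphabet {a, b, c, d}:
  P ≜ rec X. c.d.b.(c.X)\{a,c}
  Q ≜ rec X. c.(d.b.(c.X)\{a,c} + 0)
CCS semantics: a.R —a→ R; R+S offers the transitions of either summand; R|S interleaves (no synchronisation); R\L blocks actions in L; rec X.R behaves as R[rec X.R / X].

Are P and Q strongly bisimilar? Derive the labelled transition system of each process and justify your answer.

P ~ Q

LTS(P): 4 reachable states
  m0 = rec X. c.d.b.(c.X)\{a,c} has moves ··c··> m1
  m1 = d.b.(c.(rec X. c.d.b.(c.X)\{a,c}))\{a,c} has moves ··d··> m2
  m2 = b.(c.(rec X. c.d.b.(c.X)\{a,c}))\{a,c} has moves ··b··> m3
  m3 = (c.(rec X. c.d.b.(c.X)\{a,c}))\{a,c} has moves ∅
LTS(Q): 4 reachable states
  n0 = rec X. c.(d.b.(c.X)\{a,c} + 0) has moves ··c··> n1
  n1 = d.b.(c.(rec X. c.(d.b.(c.X)\{a,c} + 0)))\{a,c} + 0 has moves ··d··> n2
  n2 = b.(c.(rec X. c.(d.b.(c.X)\{a,c} + 0)))\{a,c} has moves ··b··> n3
  n3 = (c.(rec X. c.(d.b.(c.X)\{a,c} + 0)))\{a,c} has moves ∅
Partition-refinement fixed point:
  B0 = {m0, n0}
  B1 = {m1, n1}
  B2 = {m2, n2}
  B3 = {m3, n3}
m0 ∈ B0, n0 ∈ B0 → same block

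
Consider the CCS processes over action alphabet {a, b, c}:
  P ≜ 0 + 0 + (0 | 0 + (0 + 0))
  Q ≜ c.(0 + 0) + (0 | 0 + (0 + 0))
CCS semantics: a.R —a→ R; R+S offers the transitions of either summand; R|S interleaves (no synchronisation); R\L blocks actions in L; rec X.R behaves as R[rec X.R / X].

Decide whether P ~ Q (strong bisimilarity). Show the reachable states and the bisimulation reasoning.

Reachable graph of P (1 states):
  s0 = 0 + 0 + (0 | 0 + (0 + 0)) → stopped
Reachable graph of Q (2 states):
  t0 = c.(0 + 0) + (0 | 0 + (0 + 0)) → =c=> t1
  t1 = 0 + 0 → stopped
Partition-refinement fixed point:
  B0 = {s0, t1}
  B1 = {t0}
s0 ∈ B0, t0 ∈ B1 → different blocks

not bisimilar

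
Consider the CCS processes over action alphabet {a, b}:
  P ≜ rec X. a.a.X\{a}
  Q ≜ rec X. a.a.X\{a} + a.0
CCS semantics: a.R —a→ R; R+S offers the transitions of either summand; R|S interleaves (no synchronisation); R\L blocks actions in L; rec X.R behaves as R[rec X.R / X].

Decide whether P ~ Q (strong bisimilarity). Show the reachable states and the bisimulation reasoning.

not bisimilar

Reachable graph of P (3 states):
  p0 = rec X. a.a.X\{a} → -a-> p1
  p1 = a.(rec X. a.a.X\{a})\{a} → -a-> p2
  p2 = (rec X. a.a.X\{a})\{a} → stopped
Reachable graph of Q (4 states):
  q0 = rec X. a.a.X\{a} + a.0 → -a-> q1, -a-> q2
  q1 = 0 → stopped
  q2 = a.(rec X. a.a.X\{a} + a.0)\{a} → -a-> q3
  q3 = (rec X. a.a.X\{a} + a.0)\{a} → stopped
Bisimilarity quotient blocks:
  B0 = {p0}
  B1 = {p1, q2}
  B2 = {p2, q1, q3}
  B3 = {q0}
p0 ∈ B0, q0 ∈ B3 → different blocks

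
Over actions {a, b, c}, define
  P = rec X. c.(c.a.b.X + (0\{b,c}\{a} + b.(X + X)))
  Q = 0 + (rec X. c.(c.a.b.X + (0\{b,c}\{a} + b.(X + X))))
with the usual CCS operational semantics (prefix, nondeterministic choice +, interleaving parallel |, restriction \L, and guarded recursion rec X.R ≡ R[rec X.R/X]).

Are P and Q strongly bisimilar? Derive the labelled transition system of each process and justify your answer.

Reachable graph of P (5 states):
  u0 = rec X. c.(c.a.b.X + (0\{b,c}\{a} + b.(X + X))) has moves ··c··> u1
  u1 = c.a.b.(rec X. c.(c.a.b.X + (0\{b,c}\{a} + b.(X + X)))) + (0\{b,c}\{a} + b.((rec X. c.(c.a.b.X + (0\{b,c}\{a} + b.(X + X)))) + (rec X. c.(c.a.b.X + (0\{b,c}\{a} + b.(X + X)))))) has moves ··b··> u2, ··c··> u3
  u2 = (rec X. c.(c.a.b.X + (0\{b,c}\{a} + b.(X + X)))) + (rec X. c.(c.a.b.X + (0\{b,c}\{a} + b.(X + X)))) has moves ··c··> u1
  u3 = a.b.(rec X. c.(c.a.b.X + (0\{b,c}\{a} + b.(X + X)))) has moves ··a··> u4
  u4 = b.(rec X. c.(c.a.b.X + (0\{b,c}\{a} + b.(X + X)))) has moves ··b··> u0
Reachable graph of Q (6 states):
  v0 = 0 + (rec X. c.(c.a.b.X + (0\{b,c}\{a} + b.(X + X)))) has moves ··c··> v1
  v1 = c.a.b.(rec X. c.(c.a.b.X + (0\{b,c}\{a} + b.(X + X)))) + (0\{b,c}\{a} + b.((rec X. c.(c.a.b.X + (0\{b,c}\{a} + b.(X + X)))) + (rec X. c.(c.a.b.X + (0\{b,c}\{a} + b.(X + X)))))) has moves ··b··> v2, ··c··> v3
  v2 = (rec X. c.(c.a.b.X + (0\{b,c}\{a} + b.(X + X)))) + (rec X. c.(c.a.b.X + (0\{b,c}\{a} + b.(X + X)))) has moves ··c··> v1
  v3 = a.b.(rec X. c.(c.a.b.X + (0\{b,c}\{a} + b.(X + X)))) has moves ··a··> v4
  v4 = b.(rec X. c.(c.a.b.X + (0\{b,c}\{a} + b.(X + X)))) has moves ··b··> v5
  v5 = rec X. c.(c.a.b.X + (0\{b,c}\{a} + b.(X + X))) has moves ··c··> v1
Coarsest stable partition (strong bisimilarity classes):
  B0 = {u0, u2, v0, v2, v5}
  B1 = {u1, v1}
  B2 = {u3, v3}
  B3 = {u4, v4}
u0 ∈ B0, v0 ∈ B0 → same block

P ~ Q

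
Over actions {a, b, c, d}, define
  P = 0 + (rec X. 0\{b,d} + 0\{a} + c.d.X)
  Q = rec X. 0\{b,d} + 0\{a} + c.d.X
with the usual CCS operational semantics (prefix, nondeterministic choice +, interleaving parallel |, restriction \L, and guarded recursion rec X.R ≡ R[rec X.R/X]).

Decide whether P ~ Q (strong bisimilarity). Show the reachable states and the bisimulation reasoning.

P's transition system — 3 states:
  u0 = 0 + (rec X. 0\{b,d} + 0\{a} + c.d.X) ⊢ =c=> u1
  u1 = d.(rec X. 0\{b,d} + 0\{a} + c.d.X) ⊢ =d=> u2
  u2 = rec X. 0\{b,d} + 0\{a} + c.d.X ⊢ =c=> u1
Q's transition system — 2 states:
  v0 = rec X. 0\{b,d} + 0\{a} + c.d.X ⊢ =c=> v1
  v1 = d.(rec X. 0\{b,d} + 0\{a} + c.d.X) ⊢ =d=> v0
Bisimilarity quotient blocks:
  B0 = {u0, u2, v0}
  B1 = {u1, v1}
u0 ∈ B0, v0 ∈ B0 → same block

YES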